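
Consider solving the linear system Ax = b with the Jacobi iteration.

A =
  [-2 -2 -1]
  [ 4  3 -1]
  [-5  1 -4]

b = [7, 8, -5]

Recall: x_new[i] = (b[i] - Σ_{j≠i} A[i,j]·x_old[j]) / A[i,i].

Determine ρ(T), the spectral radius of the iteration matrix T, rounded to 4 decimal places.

1.5546

Diagonal D = diag(-2, 3, -4); L, U strict lower/upper.
Jacobi: T = -D⁻¹(L+U), T[1,2] = -(-1)/(3) = +0.3333; T[1,1] = 0.
  T[0,:] = [+0.0000, -1.0000, -0.5000]
  T[1,:] = [-1.3333, +0.0000, +0.3333]
  T[2,:] = [-1.2500, +0.2500, +0.0000]
|roots of det(T-λI)|: 1.5546, 1.2559, 0.2988.
ρ = 1.5546; 1.5546 > 1, so it fails to converge.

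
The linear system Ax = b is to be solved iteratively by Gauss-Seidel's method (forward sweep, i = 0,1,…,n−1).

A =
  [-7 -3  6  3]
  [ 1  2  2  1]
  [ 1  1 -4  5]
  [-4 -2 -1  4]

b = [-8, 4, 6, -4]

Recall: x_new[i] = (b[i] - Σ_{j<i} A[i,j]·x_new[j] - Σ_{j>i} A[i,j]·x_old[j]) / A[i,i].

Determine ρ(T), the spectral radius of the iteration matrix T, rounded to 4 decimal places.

1.1905

A = D + L + U where D = diag(-7, 2, -4, 4).
GS T = -(D+L)⁻¹U: row 0 first, T[0,1] = -(-3)/(-7) = -0.4286; later rows by forward substitution.
  T[0,:] = [+0.0000, -0.4286, +0.8571, +0.4286]
  T[1,:] = [+0.0000, +0.2143, -1.4286, -0.7143]
  T[2,:] = [+0.0000, -0.0536, -0.1429, +1.1786]
  T[3,:] = [+0.0000, -0.3348, +0.1071, +0.3661]
|eigenvalues of T|: 1.1905, 0.6708, 0.6708, 0.0000.
ρ(T) = max|λ| = 1.1905; 1.1905 > 1 ⇒ diverges.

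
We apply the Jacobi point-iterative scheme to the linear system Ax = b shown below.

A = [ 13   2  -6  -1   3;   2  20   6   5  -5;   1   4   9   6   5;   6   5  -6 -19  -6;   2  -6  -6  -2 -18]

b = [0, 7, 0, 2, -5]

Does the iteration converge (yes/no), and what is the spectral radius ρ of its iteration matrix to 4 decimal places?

A = D + L + U where D = diag(13, 20, 9, -19, -18).
Jacobi T = -D⁻¹(L+U): T[1,0] = -(2)/(20) = -0.1000; T[1,1] = 0.
  T[0,:] = [+0.0000  -0.1538  +0.4615  +0.0769  -0.2308]
  T[1,:] = [-0.1000  +0.0000  -0.3000  -0.2500  +0.2500]
  T[2,:] = [-0.1111  -0.4444  +0.0000  -0.6667  -0.5556]
  T[3,:] = [+0.3158  +0.2632  -0.3158  +0.0000  -0.3158]
  T[4,:] = [+0.1111  -0.3333  -0.3333  -0.1111  +0.0000]
eigenvalue magnitudes: 0.8674, 0.3582, 0.3582, 0.2828, 0.2258.
ρ(T) = max|λ| = 0.8674; 0.8674 < 1, so it converges for any x₀.

yes, ρ = 0.8674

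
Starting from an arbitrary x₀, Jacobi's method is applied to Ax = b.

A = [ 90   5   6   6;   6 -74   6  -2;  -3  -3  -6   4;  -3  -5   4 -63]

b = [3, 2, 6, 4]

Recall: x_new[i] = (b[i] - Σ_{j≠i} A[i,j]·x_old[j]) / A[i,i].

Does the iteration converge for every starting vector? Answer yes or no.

yes

Let D = diag(90, -74, -6, -63); L, U the strict triangles.
T_J = -D⁻¹(L+U): T[0,2] = -(6)/(90) = -0.0667; T[0,0] = 0.
  T[0,:] = [+0.0000  -0.0556  -0.0667  -0.0667]
  T[1,:] = [+0.0811  +0.0000  +0.0811  -0.0270]
  T[2,:] = [-0.5000  -0.5000  +0.0000  +0.6667]
  T[3,:] = [-0.0476  -0.0794  +0.0635  +0.0000]
|eigenvalues of T|: 0.2617, 0.1516, 0.1259, 0.1259.
ρ(T) = max|λ| = 0.2617; 0.2617 < 1 ⇒ converges.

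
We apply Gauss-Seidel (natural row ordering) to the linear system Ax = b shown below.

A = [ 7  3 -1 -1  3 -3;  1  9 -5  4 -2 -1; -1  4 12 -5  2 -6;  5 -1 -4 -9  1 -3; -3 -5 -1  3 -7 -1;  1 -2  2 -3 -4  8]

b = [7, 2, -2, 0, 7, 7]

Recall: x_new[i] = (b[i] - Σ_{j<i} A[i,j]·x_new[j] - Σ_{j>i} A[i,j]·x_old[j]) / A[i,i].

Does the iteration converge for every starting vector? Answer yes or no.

A = D + L + U where D = diag(7, 9, 12, -9, -7, 8).
Gauss-Seidel: T = -(D+L)⁻¹U, row 0 first, T[0,1] = -(3)/(7) = -0.4286; later rows by forward substitution.
  T[0,:] = [+0.0000 -0.4286 +0.1429 +0.1429 -0.4286 +0.4286]
  T[1,:] = [+0.0000 +0.0476 +0.5397 -0.4603 +0.2698 +0.0635]
  T[2,:] = [+0.0000 -0.0516 -0.1680 +0.5820 -0.2923 +0.5146]
  T[3,:] = [+0.0000 -0.2205 +0.0941 -0.1282 -0.0270 -0.3310]
  T[4,:] = [+0.0000 +0.0625 -0.3824 +0.1295 +0.0211 -0.5872]
  T[5,:] = [+0.0000 +0.0270 +0.0031 -0.2617 +0.1945 -0.5841]
|roots of det(T-λI)|: 0.8807, 0.2121, 0.1885, 0.1885, 0.0297, 0.0000.
ρ = 0.8807; 0.8807 < 1, so it converges for any x₀.

yes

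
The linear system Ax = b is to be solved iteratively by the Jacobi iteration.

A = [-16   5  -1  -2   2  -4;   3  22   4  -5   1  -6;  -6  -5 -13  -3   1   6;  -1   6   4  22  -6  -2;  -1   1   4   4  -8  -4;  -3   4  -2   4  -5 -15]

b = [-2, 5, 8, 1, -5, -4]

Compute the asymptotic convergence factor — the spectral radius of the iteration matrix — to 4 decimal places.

0.8301

Write A = D+L+U with D = diag(-16, 22, -13, 22, -8, -15).
Jacobi T = -D⁻¹(L+U): T[1,4] = -(1)/(22) = -0.0455; T[1,1] = 0.
  T[0,:] = [+0.0000, +0.3125, -0.0625, -0.1250, +0.1250, -0.2500]
  T[1,:] = [-0.1364, +0.0000, -0.1818, +0.2273, -0.0455, +0.2727]
  T[2,:] = [-0.4615, -0.3846, +0.0000, -0.2308, +0.0769, +0.4615]
  T[3,:] = [+0.0455, -0.2727, -0.1818, +0.0000, +0.2727, +0.0909]
  T[4,:] = [-0.1250, +0.1250, +0.5000, +0.5000, +0.0000, -0.5000]
  T[5,:] = [-0.2000, +0.2667, -0.1333, +0.2667, -0.3333, +0.0000]
moduli |λ_i(T)| = 0.8301, 0.5058, 0.5058, 0.3139, 0.3139, 0.2607.
ρ(T) = max|λ| = 0.8301; 0.8301 < 1, so it converges for any x₀.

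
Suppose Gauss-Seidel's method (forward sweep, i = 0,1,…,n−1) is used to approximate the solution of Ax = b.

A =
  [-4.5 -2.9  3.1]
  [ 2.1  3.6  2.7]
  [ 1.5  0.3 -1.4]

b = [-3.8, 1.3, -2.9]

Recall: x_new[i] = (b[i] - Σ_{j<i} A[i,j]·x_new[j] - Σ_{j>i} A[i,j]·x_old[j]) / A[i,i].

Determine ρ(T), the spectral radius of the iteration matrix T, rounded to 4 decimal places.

Diagonal D = diag(-4.5, 3.6, -1.4); L, U strict lower/upper.
Gauss-Seidel: T = -(D+L)⁻¹U, row 0 first, T[0,1] = -(-2.9)/(-4.5) = -0.6444; later rows by forward substitution.
  T[0,:] = [+0.0000, -0.6444, +0.6889]
  T[1,:] = [+0.0000, +0.3759, -1.1519]
  T[2,:] = [+0.0000, -0.6099, +0.4913]
|roots of det(T-λI)|: 1.2738, 0.4066, 0.0000.
spectral radius ρ = 1.2738; 1.2738 > 1, so it fails to converge.

1.2738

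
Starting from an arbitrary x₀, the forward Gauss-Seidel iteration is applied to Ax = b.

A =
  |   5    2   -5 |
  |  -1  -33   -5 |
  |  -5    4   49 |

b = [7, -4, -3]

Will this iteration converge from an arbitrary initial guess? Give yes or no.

Write A = D+L+U with D = diag(5, -33, 49).
T_GS = -(D+L)⁻¹U: row 0 first, T[0,1] = -(2)/(5) = -0.4000; later rows by forward substitution.
  T[0,:] = [+0.0000 -0.4000 +1.0000]
  T[1,:] = [+0.0000 +0.0121 -0.1818]
  T[2,:] = [+0.0000 -0.0418 +0.1169]
moduli |λ_i(T)| = 0.1662, 0.0372, 0.0000.
ρ(T) = max|λ| = 0.1662; 0.1662 < 1 ⇒ converges.

yes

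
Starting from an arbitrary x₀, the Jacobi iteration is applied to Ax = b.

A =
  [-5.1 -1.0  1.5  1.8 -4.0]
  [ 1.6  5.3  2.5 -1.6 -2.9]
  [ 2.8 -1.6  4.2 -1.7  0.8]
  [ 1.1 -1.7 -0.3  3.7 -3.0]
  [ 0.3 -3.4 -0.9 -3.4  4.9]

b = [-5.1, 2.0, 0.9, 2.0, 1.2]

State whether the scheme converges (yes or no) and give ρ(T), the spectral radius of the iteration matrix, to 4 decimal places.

A = D + L + U where D = diag(-5.1, 5.3, 4.2, 3.7, 4.9).
Jacobi: T = -D⁻¹(L+U), T[1,0] = -(1.6)/(5.3) = -0.3019; T[1,1] = 0.
  T[0,:] = [+0.0000, -0.1961, +0.2941, +0.3529, -0.7843]
  T[1,:] = [-0.3019, +0.0000, -0.4717, +0.3019, +0.5472]
  T[2,:] = [-0.6667, +0.3810, +0.0000, +0.4048, -0.1905]
  T[3,:] = [-0.2973, +0.4595, +0.0811, +0.0000, +0.8108]
  T[4,:] = [-0.0612, +0.6939, +0.1837, +0.6939, +0.0000]
eigenvalue magnitudes: 1.2105, 0.6638, 0.6638, 0.4502, 0.4502.
spectral radius ρ = 1.2105; 1.2105 > 1: divergent.

no, ρ = 1.2105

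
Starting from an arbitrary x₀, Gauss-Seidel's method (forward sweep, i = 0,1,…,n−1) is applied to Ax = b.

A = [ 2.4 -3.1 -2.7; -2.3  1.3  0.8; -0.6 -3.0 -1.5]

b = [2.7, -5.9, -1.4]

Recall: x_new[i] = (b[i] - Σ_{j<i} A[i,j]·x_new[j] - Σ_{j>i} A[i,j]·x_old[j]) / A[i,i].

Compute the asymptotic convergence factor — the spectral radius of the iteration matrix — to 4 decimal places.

Diagonal D = diag(2.4, 1.3, -1.5); L, U strict lower/upper.
GS T = -(D+L)⁻¹U: row 0 first, T[0,1] = -(-3.1)/(2.4) = +1.2917; later rows by forward substitution.
  T[0,:] = [+0.0000 +1.2917 +1.1250]
  T[1,:] = [+0.0000 +2.2853 +1.3750]
  T[2,:] = [+0.0000 -5.0872 -3.2000]
|eigenvalues of T|: 1.1834, 0.2687, 0.0000.
spectral radius ρ = 1.1834; 1.1834 > 1, so it fails to converge.

1.1834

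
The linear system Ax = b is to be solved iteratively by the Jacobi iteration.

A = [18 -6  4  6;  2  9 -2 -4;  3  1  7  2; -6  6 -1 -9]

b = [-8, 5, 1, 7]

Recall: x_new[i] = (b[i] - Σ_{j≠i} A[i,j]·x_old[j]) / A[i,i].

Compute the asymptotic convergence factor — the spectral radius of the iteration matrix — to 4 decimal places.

0.8697

Split A = D + L + U, D = diag(18, 9, 7, -9).
T_J = -D⁻¹(L+U): T[0,3] = -(6)/(18) = -0.3333; T[0,0] = 0.
  T[0,:] = [+0.0000  +0.3333  -0.2222  -0.3333]
  T[1,:] = [-0.2222  +0.0000  +0.2222  +0.4444]
  T[2,:] = [-0.4286  -0.1429  +0.0000  -0.2857]
  T[3,:] = [-0.6667  +0.6667  -0.1111  +0.0000]
|λ(T)| sorted: 0.8697, 0.4318, 0.4318, 0.0363.
ρ(T) = max|λ| = 0.8697; 0.8697 < 1: convergent.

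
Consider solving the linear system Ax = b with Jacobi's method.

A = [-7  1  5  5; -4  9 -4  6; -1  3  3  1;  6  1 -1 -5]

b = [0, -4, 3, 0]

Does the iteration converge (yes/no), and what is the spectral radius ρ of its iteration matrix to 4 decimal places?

Let D = diag(-7, 9, 3, -5); L, U the strict triangles.
Jacobi T = -D⁻¹(L+U): T[1,0] = -(-4)/(9) = +0.4444; T[1,1] = 0.
  T[0,:] = [+0.0000 +0.1429 +0.7143 +0.7143]
  T[1,:] = [+0.4444 +0.0000 +0.4444 -0.6667]
  T[2,:] = [+0.3333 -1.0000 +0.0000 -0.3333]
  T[3,:] = [+1.2000 +0.2000 -0.2000 +0.0000]
|λ(T)| sorted: 1.3530, 0.9477, 0.8938, 0.8938.
ρ = 1.3530; 1.3530 > 1 ⇒ diverges.

no, ρ = 1.3530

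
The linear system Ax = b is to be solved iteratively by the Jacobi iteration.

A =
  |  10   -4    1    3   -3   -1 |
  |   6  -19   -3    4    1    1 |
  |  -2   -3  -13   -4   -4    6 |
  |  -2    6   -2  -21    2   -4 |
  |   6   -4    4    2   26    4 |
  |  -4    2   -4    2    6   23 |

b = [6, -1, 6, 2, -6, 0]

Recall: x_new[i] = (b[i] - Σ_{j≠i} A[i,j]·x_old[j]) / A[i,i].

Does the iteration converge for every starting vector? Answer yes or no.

A = D + L + U where D = diag(10, -19, -13, -21, 26, 23).
T_J = -D⁻¹(L+U): T[4,5] = -(4)/(26) = -0.1538; T[4,4] = 0.
  T[0,:] = [+0.0000 +0.4000 -0.1000 -0.3000 +0.3000 +0.1000]
  T[1,:] = [+0.3158 +0.0000 -0.1579 +0.2105 +0.0526 +0.0526]
  T[2,:] = [-0.1538 -0.2308 +0.0000 -0.3077 -0.3077 +0.4615]
  T[3,:] = [-0.0952 +0.2857 -0.0952 +0.0000 +0.0952 -0.1905]
  T[4,:] = [-0.2308 +0.1538 -0.1538 -0.0769 +0.0000 -0.1538]
  T[5,:] = [+0.1739 -0.0870 +0.1739 -0.0870 -0.2609 +0.0000]
|roots of det(T-λI)|: 0.6443, 0.3830, 0.3830, 0.3085, 0.3075, 0.0836.
spectral radius ρ = 0.6443; 0.6443 < 1 ⇒ converges.

yes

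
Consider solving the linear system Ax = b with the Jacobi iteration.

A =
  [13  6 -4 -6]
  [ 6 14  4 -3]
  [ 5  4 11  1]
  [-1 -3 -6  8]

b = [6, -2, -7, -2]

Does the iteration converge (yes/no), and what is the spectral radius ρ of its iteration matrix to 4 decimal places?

yes, ρ = 0.8697

Diagonal D = diag(13, 14, 11, 8); L, U strict lower/upper.
Jacobi T = -D⁻¹(L+U): T[0,3] = -(-6)/(13) = +0.4615; T[0,0] = 0.
  T[0,:] = [+0.0000 -0.4615 +0.3077 +0.4615]
  T[1,:] = [-0.4286 +0.0000 -0.2857 +0.2143]
  T[2,:] = [-0.4545 -0.3636 +0.0000 -0.0909]
  T[3,:] = [+0.1250 +0.3750 +0.7500 +0.0000]
eigenvalue magnitudes: 0.8697, 0.5793, 0.5793, 0.4416.
ρ(T) = max|λ| = 0.8697; 0.8697 < 1, so it converges for any x₀.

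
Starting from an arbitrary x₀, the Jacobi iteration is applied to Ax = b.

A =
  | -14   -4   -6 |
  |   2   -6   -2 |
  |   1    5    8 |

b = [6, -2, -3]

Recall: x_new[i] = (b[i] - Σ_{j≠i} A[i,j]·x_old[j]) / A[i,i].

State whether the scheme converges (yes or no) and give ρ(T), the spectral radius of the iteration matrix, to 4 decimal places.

yes, ρ = 0.5536

Write A = D+L+U with D = diag(-14, -6, 8).
T_J = -D⁻¹(L+U): T[2,0] = -(1)/(8) = -0.1250; T[2,2] = 0.
  T[0,:] = [+0.0000, -0.2857, -0.4286]
  T[1,:] = [+0.3333, +0.0000, -0.3333]
  T[2,:] = [-0.1250, -0.6250, +0.0000]
|roots of det(T-λI)|: 0.5536, 0.3739, 0.3739.
spectral radius ρ = 0.5536; 0.5536 < 1 ⇒ converges.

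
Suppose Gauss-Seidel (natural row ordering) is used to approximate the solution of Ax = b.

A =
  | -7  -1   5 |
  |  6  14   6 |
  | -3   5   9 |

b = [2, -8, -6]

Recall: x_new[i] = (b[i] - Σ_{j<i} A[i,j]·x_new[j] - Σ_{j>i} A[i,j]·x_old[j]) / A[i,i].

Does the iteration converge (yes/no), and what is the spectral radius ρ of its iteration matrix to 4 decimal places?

Let D = diag(-7, 14, 9); L, U the strict triangles.
GS T = -(D+L)⁻¹U: row 0 first, T[0,1] = -(-1)/(-7) = -0.1429; later rows by forward substitution.
  T[0,:] = [+0.0000, -0.1429, +0.7143]
  T[1,:] = [+0.0000, +0.0612, -0.7347]
  T[2,:] = [+0.0000, -0.0816, +0.6463]
eigenvalue magnitudes: 0.7352, 0.0278, 0.0000.
spectral radius ρ = 0.7352; 0.7352 < 1: convergent.

yes, ρ = 0.7352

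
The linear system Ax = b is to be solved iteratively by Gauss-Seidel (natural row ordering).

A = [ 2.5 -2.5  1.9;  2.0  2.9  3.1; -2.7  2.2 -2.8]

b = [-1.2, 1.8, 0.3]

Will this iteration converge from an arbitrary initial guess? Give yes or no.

A = D + L + U where D = diag(2.5, 2.9, -2.8).
Gauss-Seidel: T = -(D+L)⁻¹U, row 0 first, T[0,2] = -(1.9)/(2.5) = -0.7600; later rows by forward substitution.
  T[0,:] = [+0.0000, +1.0000, -0.7600]
  T[1,:] = [+0.0000, -0.6897, -0.5448]
  T[2,:] = [+0.0000, -1.5062, +0.3048]
|λ(T)| sorted: 1.2258, 0.8409, 0.0000.
ρ(T) = max|λ| = 1.2258; 1.2258 > 1, so it fails to converge.

no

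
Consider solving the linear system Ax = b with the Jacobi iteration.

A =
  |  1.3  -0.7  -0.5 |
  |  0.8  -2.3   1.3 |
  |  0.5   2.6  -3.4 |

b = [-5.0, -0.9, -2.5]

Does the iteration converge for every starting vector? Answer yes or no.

A = D + L + U where D = diag(1.3, -2.3, -3.4).
T_J = -D⁻¹(L+U): T[0,1] = -(-0.7)/(1.3) = +0.5385; T[0,0] = 0.
  T[0,:] = [+0.0000, +0.5385, +0.3846]
  T[1,:] = [+0.3478, +0.0000, +0.5652]
  T[2,:] = [+0.1471, +0.7647, +0.0000]
|roots of det(T-λI)|: 0.9148, 0.6775, 0.2373.
spectral radius ρ = 0.9148; 0.9148 < 1 ⇒ converges.

yes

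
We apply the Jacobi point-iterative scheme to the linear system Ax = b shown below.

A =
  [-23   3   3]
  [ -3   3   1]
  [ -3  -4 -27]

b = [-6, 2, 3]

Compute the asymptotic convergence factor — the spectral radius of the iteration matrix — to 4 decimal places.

Write A = D+L+U with D = diag(-23, 3, -27).
Jacobi: T = -D⁻¹(L+U), T[1,0] = -(-3)/(3) = +1.0000; T[1,1] = 0.
  T[0,:] = [+0.0000 +0.1304 +0.1304]
  T[1,:] = [+1.0000 +0.0000 -0.3333]
  T[2,:] = [-0.1111 -0.1481 +0.0000]
|roots of det(T-λI)|: 0.4449, 0.3524, 0.0924.
ρ(T) = max|λ| = 0.4449; 0.4449 < 1: convergent.

0.4449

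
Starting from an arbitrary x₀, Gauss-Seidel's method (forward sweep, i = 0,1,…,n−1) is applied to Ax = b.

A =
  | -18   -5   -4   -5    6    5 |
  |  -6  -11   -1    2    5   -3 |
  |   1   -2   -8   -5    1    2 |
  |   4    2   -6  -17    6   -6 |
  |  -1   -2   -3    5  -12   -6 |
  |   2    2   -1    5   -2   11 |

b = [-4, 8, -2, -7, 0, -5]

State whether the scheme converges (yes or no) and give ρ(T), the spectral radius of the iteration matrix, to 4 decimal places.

yes, ρ = 0.8696

Diagonal D = diag(-18, -11, -8, -17, -12, 11); L, U strict lower/upper.
GS T = -(D+L)⁻¹U: row 0 first, T[0,5] = -(5)/(-18) = +0.2778; later rows by forward substitution.
  T[0,:] = [+0.0000  -0.2778  -0.2222  -0.2778  +0.3333  +0.2778]
  T[1,:] = [+0.0000  +0.1515  +0.0303  +0.3333  +0.2727  -0.4242]
  T[2,:] = [+0.0000  -0.0726  -0.0354  -0.7431  +0.0985  +0.3908]
  T[3,:] = [+0.0000  -0.0219  -0.0362  +0.2361  +0.4287  -0.4754]
  T[4,:] = [+0.0000  +0.0069  +0.0072  +0.2517  +0.0808  -0.7482]
  T[5,:] = [+0.0000  +0.0276  +0.0495  -0.1392  -0.2814  +0.1422]
eigenvalue magnitudes: 0.8696, 0.4157, 0.1450, 0.0983, 0.0983, 0.0000.
ρ(T) = max|λ| = 0.8696; 0.8696 < 1, so it converges for any x₀.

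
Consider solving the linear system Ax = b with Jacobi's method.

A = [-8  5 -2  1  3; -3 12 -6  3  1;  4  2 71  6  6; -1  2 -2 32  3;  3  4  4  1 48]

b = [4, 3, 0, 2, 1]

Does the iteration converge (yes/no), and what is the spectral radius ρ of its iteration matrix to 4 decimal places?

yes, ρ = 0.4595

Split A = D + L + U, D = diag(-8, 12, 71, 32, 48).
T_J = -D⁻¹(L+U): T[2,4] = -(6)/(71) = -0.0845; T[2,2] = 0.
  T[0,:] = [+0.0000, +0.6250, -0.2500, +0.1250, +0.3750]
  T[1,:] = [+0.2500, +0.0000, +0.5000, -0.2500, -0.0833]
  T[2,:] = [-0.0563, -0.0282, +0.0000, -0.0845, -0.0845]
  T[3,:] = [+0.0312, -0.0625, +0.0625, +0.0000, -0.0938]
  T[4,:] = [-0.0625, -0.0833, -0.0833, -0.0208, +0.0000]
|roots of det(T-λI)|: 0.4595, 0.3028, 0.1280, 0.0708, 0.0421.
spectral radius ρ = 0.4595; 0.4595 < 1 ⇒ converges.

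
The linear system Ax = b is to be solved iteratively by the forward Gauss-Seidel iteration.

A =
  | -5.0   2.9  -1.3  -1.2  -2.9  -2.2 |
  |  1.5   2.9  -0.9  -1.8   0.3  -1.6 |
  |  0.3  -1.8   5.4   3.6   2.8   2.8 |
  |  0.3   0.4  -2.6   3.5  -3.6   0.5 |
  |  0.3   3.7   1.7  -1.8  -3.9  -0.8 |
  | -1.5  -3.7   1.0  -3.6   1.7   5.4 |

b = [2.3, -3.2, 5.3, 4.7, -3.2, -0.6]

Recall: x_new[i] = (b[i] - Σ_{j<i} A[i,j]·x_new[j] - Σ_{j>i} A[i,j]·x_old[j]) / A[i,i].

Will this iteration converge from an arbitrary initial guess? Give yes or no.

Let D = diag(-5, 2.9, 5.4, 3.5, -3.9, 5.4); L, U the strict triangles.
GS T = -(D+L)⁻¹U: row 0 first, T[0,2] = -(-1.3)/(-5) = -0.2600; later rows by forward substitution.
  T[0,:] = [+0.0000, +0.5800, -0.2600, -0.2400, -0.5800, -0.4400]
  T[1,:] = [+0.0000, -0.3000, +0.4448, +0.7448, +0.1966, +0.7793]
  T[2,:] = [+0.0000, -0.1322, +0.1627, -0.4051, -0.4208, -0.2343]
  T[3,:] = [+0.0000, -0.1137, +0.0923, -0.3655, +0.7432, -0.3683]
  T[4,:] = [+0.0000, -0.2452, +0.4303, +0.6803, -0.3846, +0.5682]
  T[5,:] = [+0.0000, -0.0185, +0.1285, +0.0609, +0.6681, +0.0308]
moduli |λ_i(T)| = 1.3566, 0.6820, 0.6820, 0.1221, 0.0913, 0.0000.
ρ(T) = max|λ| = 1.3566; 1.3566 > 1: divergent.

no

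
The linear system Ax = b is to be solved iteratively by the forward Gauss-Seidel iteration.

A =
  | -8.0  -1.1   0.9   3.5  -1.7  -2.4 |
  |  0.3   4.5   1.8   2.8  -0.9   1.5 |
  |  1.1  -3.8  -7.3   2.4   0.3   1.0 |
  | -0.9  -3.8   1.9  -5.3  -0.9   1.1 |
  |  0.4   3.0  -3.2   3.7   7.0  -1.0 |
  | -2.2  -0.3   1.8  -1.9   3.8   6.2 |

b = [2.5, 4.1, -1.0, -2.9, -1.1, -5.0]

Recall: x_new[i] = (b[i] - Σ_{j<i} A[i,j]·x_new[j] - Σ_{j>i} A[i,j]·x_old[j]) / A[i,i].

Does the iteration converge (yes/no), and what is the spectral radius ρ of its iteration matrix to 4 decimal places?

Split A = D + L + U, D = diag(-8, 4.5, -7.3, -5.3, 7, 6.2).
Gauss-Seidel: T = -(D+L)⁻¹U, row 0 first, T[0,3] = -(3.5)/(-8) = +0.4375; later rows by forward substitution.
  T[0,:] = [+0.0000 -0.1375 +0.1125 +0.4375 -0.2125 -0.3000]
  T[1,:] = [+0.0000 +0.0092 -0.4075 -0.6514 +0.2142 -0.3133]
  T[2,:] = [+0.0000 -0.0255 +0.2291 +0.7338 -0.1024 +0.2549]
  T[3,:] = [+0.0000 +0.0076 +0.3552 +0.6558 -0.3240 +0.5745]
  T[4,:] = [+0.0000 -0.0118 +0.0852 +0.2430 +0.0448 +0.1071]
  T[5,:] = [+0.0000 -0.0314 +0.0103 -0.0373 -0.1621 -0.0852]
eigenvalue magnitudes: 0.8687, 0.1697, 0.1446, 0.0854, 0.0854, 0.0000.
spectral radius ρ = 0.8687; 0.8687 < 1 ⇒ converges.

yes, ρ = 0.8687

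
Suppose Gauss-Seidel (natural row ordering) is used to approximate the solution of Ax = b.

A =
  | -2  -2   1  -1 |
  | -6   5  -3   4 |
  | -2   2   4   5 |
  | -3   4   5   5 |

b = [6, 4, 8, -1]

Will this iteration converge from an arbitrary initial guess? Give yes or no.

Let D = diag(-2, 5, 4, 5); L, U the strict triangles.
GS T = -(D+L)⁻¹U: row 0 first, T[0,1] = -(-2)/(-2) = -1.0000; later rows by forward substitution.
  T[0,:] = [+0.0000, -1.0000, +0.5000, -0.5000]
  T[1,:] = [+0.0000, -1.2000, +1.2000, -1.4000]
  T[2,:] = [+0.0000, +0.1000, -0.3500, -0.8000]
  T[3,:] = [+0.0000, +0.2600, -0.3100, +1.6200]
eigenvalue magnitudes: 1.5782, 1.2865, 0.2216, 0.0000.
spectral radius ρ = 1.5782; 1.5782 > 1 ⇒ diverges.

no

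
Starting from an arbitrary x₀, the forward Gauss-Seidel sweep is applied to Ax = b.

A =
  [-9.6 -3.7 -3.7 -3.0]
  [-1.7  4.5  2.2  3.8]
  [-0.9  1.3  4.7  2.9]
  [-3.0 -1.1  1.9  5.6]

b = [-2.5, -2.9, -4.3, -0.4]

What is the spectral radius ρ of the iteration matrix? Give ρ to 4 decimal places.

Split A = D + L + U, D = diag(-9.6, 4.5, 4.7, 5.6).
GS T = -(D+L)⁻¹U: row 0 first, T[0,1] = -(-3.7)/(-9.6) = -0.3854; later rows by forward substitution.
  T[0,:] = [+0.0000 -0.3854 -0.3854 -0.3125]
  T[1,:] = [+0.0000 -0.1456 -0.6345 -0.9625]
  T[2,:] = [+0.0000 -0.0335 +0.1017 -0.4106]
  T[3,:] = [+0.0000 -0.2237 -0.3656 -0.2171]
|eigenvalues of T|: 0.8265, 0.3504, 0.2151, 0.0000.
ρ = 0.8265; 0.8265 < 1, so it converges for any x₀.

0.8265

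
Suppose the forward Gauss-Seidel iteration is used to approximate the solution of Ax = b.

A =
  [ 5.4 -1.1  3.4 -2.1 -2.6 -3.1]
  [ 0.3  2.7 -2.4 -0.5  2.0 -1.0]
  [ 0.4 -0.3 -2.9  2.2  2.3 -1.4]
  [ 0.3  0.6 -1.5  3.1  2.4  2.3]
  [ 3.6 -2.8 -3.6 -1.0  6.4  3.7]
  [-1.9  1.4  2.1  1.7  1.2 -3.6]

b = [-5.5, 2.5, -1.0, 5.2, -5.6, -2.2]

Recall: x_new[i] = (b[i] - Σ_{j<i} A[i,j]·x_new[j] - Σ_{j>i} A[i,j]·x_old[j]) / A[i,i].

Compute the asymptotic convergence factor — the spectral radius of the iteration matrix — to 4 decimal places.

A = D + L + U where D = diag(5.4, 2.7, -2.9, 3.1, 6.4, -3.6).
T_GS = -(D+L)⁻¹U: row 0 first, T[0,1] = -(-1.1)/(5.4) = +0.2037; later rows by forward substitution.
  T[0,:] = [+0.0000, +0.2037, -0.6296, +0.3889, +0.4815, +0.5741]
  T[1,:] = [+0.0000, -0.0226, +0.9588, +0.1420, -0.7942, +0.3066]
  T[2,:] = [+0.0000, +0.0304, -0.1860, +0.7976, +0.9417, -0.4353]
  T[3,:] = [+0.0000, -0.0006, -0.2147, +0.3208, -0.2114, -1.0675]
  T[4,:] = [+0.0000, -0.1075, +0.6355, +0.3421, -0.1217, -1.1786]
  T[5,:] = [+0.0000, -0.1347, +0.7071, +0.5808, -0.1541, -1.3346]
moduli |λ_i(T)| = 1.6636, 0.8682, 0.8682, 0.1609, 0.1609, 0.0000.
spectral radius ρ = 1.6636; 1.6636 > 1: divergent.

1.6636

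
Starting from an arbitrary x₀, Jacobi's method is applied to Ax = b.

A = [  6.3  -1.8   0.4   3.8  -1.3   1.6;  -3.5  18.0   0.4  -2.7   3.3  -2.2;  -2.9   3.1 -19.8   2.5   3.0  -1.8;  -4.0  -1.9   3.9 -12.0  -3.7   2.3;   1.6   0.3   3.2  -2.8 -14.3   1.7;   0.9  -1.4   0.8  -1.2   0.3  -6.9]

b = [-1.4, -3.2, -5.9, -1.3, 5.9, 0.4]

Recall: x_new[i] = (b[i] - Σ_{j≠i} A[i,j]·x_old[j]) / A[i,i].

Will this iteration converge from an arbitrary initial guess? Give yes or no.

yes

Split A = D + L + U, D = diag(6.3, 18, -19.8, -12, -14.3, -6.9).
Jacobi T = -D⁻¹(L+U): T[2,3] = -(2.5)/(-19.8) = +0.1263; T[2,2] = 0.
  T[0,:] = [+0.0000  +0.2857  -0.0635  -0.6032  +0.2063  -0.2540]
  T[1,:] = [+0.1944  +0.0000  -0.0222  +0.1500  -0.1833  +0.1222]
  T[2,:] = [-0.1465  +0.1566  +0.0000  +0.1263  +0.1515  -0.0909]
  T[3,:] = [-0.3333  -0.1583  +0.3250  +0.0000  -0.3083  +0.1917]
  T[4,:] = [+0.1119  +0.0210  +0.2238  -0.1958  +0.0000  +0.1189]
  T[5,:] = [+0.1304  -0.2029  +0.1159  -0.1739  +0.0435  +0.0000]
moduli |λ_i(T)| = 0.5749, 0.4051, 0.2682, 0.2682, 0.1633, 0.1633.
ρ(T) = max|λ| = 0.5749; 0.5749 < 1: convergent.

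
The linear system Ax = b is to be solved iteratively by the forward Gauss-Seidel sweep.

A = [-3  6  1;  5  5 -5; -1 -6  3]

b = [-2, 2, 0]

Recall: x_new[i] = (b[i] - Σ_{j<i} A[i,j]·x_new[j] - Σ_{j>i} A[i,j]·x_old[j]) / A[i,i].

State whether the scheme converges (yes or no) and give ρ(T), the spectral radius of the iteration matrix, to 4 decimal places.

A = D + L + U where D = diag(-3, 5, 3).
Gauss-Seidel: T = -(D+L)⁻¹U, row 0 first, T[0,1] = -(6)/(-3) = +2.0000; later rows by forward substitution.
  T[0,:] = [+0.0000, +2.0000, +0.3333]
  T[1,:] = [+0.0000, -2.0000, +0.6667]
  T[2,:] = [+0.0000, -3.3333, +1.4444]
moduli |λ_i(T)| = 1.1402, 0.5847, 0.0000.
ρ(T) = max|λ| = 1.1402; 1.1402 > 1: divergent.

no, ρ = 1.1402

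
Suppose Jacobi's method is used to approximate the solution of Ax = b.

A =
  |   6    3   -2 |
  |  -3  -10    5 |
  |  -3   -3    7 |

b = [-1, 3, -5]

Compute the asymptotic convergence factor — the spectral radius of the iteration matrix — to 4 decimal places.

Let D = diag(6, -10, 7); L, U the strict triangles.
T_J = -D⁻¹(L+U): T[2,0] = -(-3)/(7) = +0.4286; T[2,2] = 0.
  T[0,:] = [+0.0000  -0.5000  +0.3333]
  T[1,:] = [-0.3000  +0.0000  +0.5000]
  T[2,:] = [+0.4286  +0.4286  +0.0000]
eigenvalue magnitudes: 0.8294, 0.4253, 0.4253.
ρ(T) = max|λ| = 0.8294; 0.8294 < 1, so it converges for any x₀.

0.8294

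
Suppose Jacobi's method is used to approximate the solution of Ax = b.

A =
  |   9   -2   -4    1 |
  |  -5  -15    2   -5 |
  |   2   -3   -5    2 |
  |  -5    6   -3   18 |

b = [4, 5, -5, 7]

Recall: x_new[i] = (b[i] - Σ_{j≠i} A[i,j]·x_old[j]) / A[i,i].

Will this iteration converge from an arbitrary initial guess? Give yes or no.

Split A = D + L + U, D = diag(9, -15, -5, 18).
Jacobi: T = -D⁻¹(L+U), T[0,1] = -(-2)/(9) = +0.2222; T[0,0] = 0.
  T[0,:] = [+0.0000 +0.2222 +0.4444 -0.1111]
  T[1,:] = [-0.3333 +0.0000 +0.1333 -0.3333]
  T[2,:] = [+0.4000 -0.6000 +0.0000 +0.4000]
  T[3,:] = [+0.2778 -0.3333 +0.1667 +0.0000]
eigenvalue magnitudes: 0.6485, 0.3892, 0.3892, 0.2421.
ρ = 0.6485; 0.6485 < 1, so it converges for any x₀.

yes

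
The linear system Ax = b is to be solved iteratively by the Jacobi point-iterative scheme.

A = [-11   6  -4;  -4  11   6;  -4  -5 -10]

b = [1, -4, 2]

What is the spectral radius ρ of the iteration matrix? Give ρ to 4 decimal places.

Let D = diag(-11, 11, -10); L, U the strict triangles.
Jacobi T = -D⁻¹(L+U): T[1,2] = -(6)/(11) = -0.5455; T[1,1] = 0.
  T[0,:] = [+0.0000  +0.5455  -0.3636]
  T[1,:] = [+0.3636  +0.0000  -0.5455]
  T[2,:] = [-0.4000  -0.5000  +0.0000]
|roots of det(T-λI)|: 0.9060, 0.4828, 0.4232.
ρ = 0.9060; 0.9060 < 1 ⇒ converges.

0.9060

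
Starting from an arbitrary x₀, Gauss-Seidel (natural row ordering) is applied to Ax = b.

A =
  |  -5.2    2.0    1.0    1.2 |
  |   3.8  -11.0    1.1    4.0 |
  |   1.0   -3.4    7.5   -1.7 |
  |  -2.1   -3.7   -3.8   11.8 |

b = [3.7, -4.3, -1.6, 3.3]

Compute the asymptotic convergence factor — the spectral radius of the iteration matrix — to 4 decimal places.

Write A = D+L+U with D = diag(-5.2, -11, 7.5, 11.8).
GS T = -(D+L)⁻¹U: row 0 first, T[0,3] = -(1.2)/(-5.2) = +0.2308; later rows by forward substitution.
  T[0,:] = [+0.0000  +0.3846  +0.1923  +0.2308]
  T[1,:] = [+0.0000  +0.1329  +0.1664  +0.4434]
  T[2,:] = [+0.0000  +0.0090  +0.0498  +0.3969]
  T[3,:] = [+0.0000  +0.1130  +0.1025  +0.3079]
eigenvalue magnitudes: 0.5492, 0.0531, 0.0531, 0.0000.
spectral radius ρ = 0.5492; 0.5492 < 1: convergent.

0.5492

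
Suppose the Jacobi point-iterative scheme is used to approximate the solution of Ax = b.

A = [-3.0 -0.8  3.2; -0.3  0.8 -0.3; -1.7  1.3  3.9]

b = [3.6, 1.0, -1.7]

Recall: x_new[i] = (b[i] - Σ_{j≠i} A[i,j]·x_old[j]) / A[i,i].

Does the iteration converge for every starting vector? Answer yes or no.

yes

Write A = D+L+U with D = diag(-3, 0.8, 3.9).
Jacobi T = -D⁻¹(L+U): T[1,2] = -(-0.3)/(0.8) = +0.3750; T[1,1] = 0.
  T[0,:] = [+0.0000 -0.2667 +1.0667]
  T[1,:] = [+0.3750 +0.0000 +0.3750]
  T[2,:] = [+0.4359 -0.3333 +0.0000]
|eigenvalues of T|: 0.7015, 0.5022, 0.5022.
ρ = 0.7015; 0.7015 < 1 ⇒ converges.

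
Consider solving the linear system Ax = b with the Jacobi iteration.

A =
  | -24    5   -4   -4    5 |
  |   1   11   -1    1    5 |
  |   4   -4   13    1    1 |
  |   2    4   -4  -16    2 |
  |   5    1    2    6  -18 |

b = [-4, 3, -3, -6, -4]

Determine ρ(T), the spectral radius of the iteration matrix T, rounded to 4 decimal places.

0.5724

Let D = diag(-24, 11, 13, -16, -18); L, U the strict triangles.
Jacobi: T = -D⁻¹(L+U), T[1,0] = -(1)/(11) = -0.0909; T[1,1] = 0.
  T[0,:] = [+0.0000  +0.2083  -0.1667  -0.1667  +0.2083]
  T[1,:] = [-0.0909  +0.0000  +0.0909  -0.0909  -0.4545]
  T[2,:] = [-0.3077  +0.3077  +0.0000  -0.0769  -0.0769]
  T[3,:] = [+0.1250  +0.2500  -0.2500  +0.0000  +0.1250]
  T[4,:] = [+0.2778  +0.0556  +0.1111  +0.3333  +0.0000]
|roots of det(T-λI)|: 0.5724, 0.3285, 0.3285, 0.1997, 0.1997.
ρ = 0.5724; 0.5724 < 1, so it converges for any x₀.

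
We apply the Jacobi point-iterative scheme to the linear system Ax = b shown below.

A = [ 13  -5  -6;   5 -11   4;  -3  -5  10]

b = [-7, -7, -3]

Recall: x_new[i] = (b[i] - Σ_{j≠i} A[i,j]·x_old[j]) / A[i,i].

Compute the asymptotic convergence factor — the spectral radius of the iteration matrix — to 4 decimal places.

Let D = diag(13, -11, 10); L, U the strict triangles.
Jacobi: T = -D⁻¹(L+U), T[2,1] = -(-5)/(10) = +0.5000; T[2,2] = 0.
  T[0,:] = [+0.0000  +0.3846  +0.4615]
  T[1,:] = [+0.4545  +0.0000  +0.3636]
  T[2,:] = [+0.3000  +0.5000  +0.0000]
moduli |λ_i(T)| = 0.8210, 0.4229, 0.4229.
ρ(T) = max|λ| = 0.8210; 0.8210 < 1 ⇒ converges.

0.8210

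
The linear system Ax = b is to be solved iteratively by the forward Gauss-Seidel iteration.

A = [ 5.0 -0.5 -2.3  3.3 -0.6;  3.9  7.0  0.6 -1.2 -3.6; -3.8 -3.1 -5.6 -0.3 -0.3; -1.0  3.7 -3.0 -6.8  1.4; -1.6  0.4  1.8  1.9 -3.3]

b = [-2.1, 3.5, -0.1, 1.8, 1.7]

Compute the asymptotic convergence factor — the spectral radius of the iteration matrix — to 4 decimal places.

0.8934

Let D = diag(5, 7, -5.6, -6.8, -3.3); L, U the strict triangles.
GS T = -(D+L)⁻¹U: row 0 first, T[0,1] = -(-0.5)/(5) = +0.1000; later rows by forward substitution.
  T[0,:] = [+0.0000  +0.1000  +0.4600  -0.6600  +0.1200]
  T[1,:] = [+0.0000  -0.0557  -0.3420  +0.5391  +0.4474]
  T[2,:] = [+0.0000  -0.0370  -0.1228  +0.0958  -0.3827]
  T[3,:] = [+0.0000  -0.0287  -0.1995  +0.3481  +0.6005]
  T[4,:] = [+0.0000  -0.0919  -0.4464  +0.6381  +0.1331]
|λ(T)| sorted: 0.8934, 0.5836, 0.0135, 0.0065, 0.0000.
ρ(T) = max|λ| = 0.8934; 0.8934 < 1, so it converges for any x₀.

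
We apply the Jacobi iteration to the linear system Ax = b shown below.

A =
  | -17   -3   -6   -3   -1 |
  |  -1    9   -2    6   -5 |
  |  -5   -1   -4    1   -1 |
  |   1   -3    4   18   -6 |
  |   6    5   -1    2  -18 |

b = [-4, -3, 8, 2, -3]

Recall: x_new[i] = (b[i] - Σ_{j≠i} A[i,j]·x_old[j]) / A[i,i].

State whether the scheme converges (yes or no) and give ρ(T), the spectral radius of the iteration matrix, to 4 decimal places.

yes, ρ = 0.7124

A = D + L + U where D = diag(-17, 9, -4, 18, -18).
T_J = -D⁻¹(L+U): T[0,1] = -(-3)/(-17) = -0.1765; T[0,0] = 0.
  T[0,:] = [+0.0000 -0.1765 -0.3529 -0.1765 -0.0588]
  T[1,:] = [+0.1111 +0.0000 +0.2222 -0.6667 +0.5556]
  T[2,:] = [-1.2500 -0.2500 +0.0000 +0.2500 -0.2500]
  T[3,:] = [-0.0556 +0.1667 -0.2222 +0.0000 +0.3333]
  T[4,:] = [+0.3333 +0.2778 -0.0556 +0.1111 +0.0000]
moduli |λ_i(T)| = 0.7124, 0.5963, 0.4193, 0.4193, 0.3104.
ρ = 0.7124; 0.7124 < 1, so it converges for any x₀.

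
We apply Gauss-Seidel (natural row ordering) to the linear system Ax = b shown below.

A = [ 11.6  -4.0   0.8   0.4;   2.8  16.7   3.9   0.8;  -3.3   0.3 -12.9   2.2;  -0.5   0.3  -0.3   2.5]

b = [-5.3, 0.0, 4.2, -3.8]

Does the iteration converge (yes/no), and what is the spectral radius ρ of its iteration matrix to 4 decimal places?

yes, ρ = 0.2004

Let D = diag(11.6, 16.7, -12.9, 2.5); L, U the strict triangles.
GS T = -(D+L)⁻¹U: row 0 first, T[0,3] = -(0.4)/(11.6) = -0.0345; later rows by forward substitution.
  T[0,:] = [+0.0000, +0.3448, -0.0690, -0.0345]
  T[1,:] = [+0.0000, -0.0578, -0.2220, -0.0421]
  T[2,:] = [+0.0000, -0.0896, +0.0125, +0.1784]
  T[3,:] = [+0.0000, +0.0652, +0.0143, +0.0196]
eigenvalue magnitudes: 0.2004, 0.1171, 0.1171, 0.0000.
spectral radius ρ = 0.2004; 0.2004 < 1 ⇒ converges.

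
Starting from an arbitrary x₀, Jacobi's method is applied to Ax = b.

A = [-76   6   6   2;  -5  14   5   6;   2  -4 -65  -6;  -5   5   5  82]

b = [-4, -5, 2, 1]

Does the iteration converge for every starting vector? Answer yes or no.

A = D + L + U where D = diag(-76, 14, -65, 82).
Jacobi T = -D⁻¹(L+U): T[3,1] = -(5)/(82) = -0.0610; T[3,3] = 0.
  T[0,:] = [+0.0000 +0.0789 +0.0789 +0.0263]
  T[1,:] = [+0.3571 +0.0000 -0.3571 -0.4286]
  T[2,:] = [+0.0308 -0.0615 +0.0000 -0.0923]
  T[3,:] = [+0.0610 -0.0610 -0.0610 +0.0000]
|eigenvalues of T|: 0.3406, 0.2243, 0.0630, 0.0630.
ρ = 0.3406; 0.3406 < 1, so it converges for any x₀.

yes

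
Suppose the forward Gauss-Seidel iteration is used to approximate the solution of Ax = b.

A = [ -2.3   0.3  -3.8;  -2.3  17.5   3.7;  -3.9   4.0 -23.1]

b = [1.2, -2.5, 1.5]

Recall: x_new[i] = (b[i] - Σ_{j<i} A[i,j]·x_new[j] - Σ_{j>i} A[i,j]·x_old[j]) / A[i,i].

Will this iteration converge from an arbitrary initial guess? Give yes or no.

yes

A = D + L + U where D = diag(-2.3, 17.5, -23.1).
GS T = -(D+L)⁻¹U: row 0 first, T[0,1] = -(0.3)/(-2.3) = +0.1304; later rows by forward substitution.
  T[0,:] = [+0.0000 +0.1304 -1.6522]
  T[1,:] = [+0.0000 +0.0171 -0.4286]
  T[2,:] = [+0.0000 -0.0191 +0.2047]
moduli |λ_i(T)| = 0.2412, 0.0193, 0.0000.
spectral radius ρ = 0.2412; 0.2412 < 1 ⇒ converges.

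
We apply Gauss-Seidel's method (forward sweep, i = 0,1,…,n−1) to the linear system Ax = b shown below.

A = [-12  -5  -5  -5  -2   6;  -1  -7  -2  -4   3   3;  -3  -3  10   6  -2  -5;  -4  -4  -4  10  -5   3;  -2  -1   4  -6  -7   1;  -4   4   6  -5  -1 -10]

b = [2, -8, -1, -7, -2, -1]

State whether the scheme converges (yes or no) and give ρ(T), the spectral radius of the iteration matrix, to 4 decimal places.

Let D = diag(-12, -7, 10, 10, -7, -10); L, U the strict triangles.
GS T = -(D+L)⁻¹U: row 0 first, T[0,4] = -(-2)/(-12) = -0.1667; later rows by forward substitution.
  T[0,:] = [+0.0000 -0.4167 -0.4167 -0.4167 -0.1667 +0.5000]
  T[1,:] = [+0.0000 +0.0595 -0.2262 -0.5119 +0.4524 +0.3571]
  T[2,:] = [+0.0000 -0.1071 -0.1929 -0.8786 +0.2857 +0.7571]
  T[3,:] = [+0.0000 -0.1857 -0.3343 -0.7229 +0.7286 +0.3457]
  T[4,:] = [+0.0000 +0.2085 +0.3277 +0.3097 -0.4782 +0.0853]
  T[5,:] = [+0.0000 +0.1982 +0.0949 -0.2348 +0.1026 +0.2158]
|λ(T)| sorted: 1.5535, 0.4384, 0.1759, 0.1305, 0.1305, 0.0000.
spectral radius ρ = 1.5535; 1.5535 > 1 ⇒ diverges.

no, ρ = 1.5535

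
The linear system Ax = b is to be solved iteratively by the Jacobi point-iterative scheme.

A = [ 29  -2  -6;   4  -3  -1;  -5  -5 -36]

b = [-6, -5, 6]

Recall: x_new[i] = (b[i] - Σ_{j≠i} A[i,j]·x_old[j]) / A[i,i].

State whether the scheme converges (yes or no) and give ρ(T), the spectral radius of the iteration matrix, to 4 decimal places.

yes, ρ = 0.4360

Let D = diag(29, -3, -36); L, U the strict triangles.
Jacobi: T = -D⁻¹(L+U), T[0,1] = -(-2)/(29) = +0.0690; T[0,0] = 0.
  T[0,:] = [+0.0000 +0.0690 +0.2069]
  T[1,:] = [+1.3333 +0.0000 -0.3333]
  T[2,:] = [-0.1389 -0.1389 +0.0000]
eigenvalue magnitudes: 0.4360, 0.2838, 0.2838.
spectral radius ρ = 0.4360; 0.4360 < 1: convergent.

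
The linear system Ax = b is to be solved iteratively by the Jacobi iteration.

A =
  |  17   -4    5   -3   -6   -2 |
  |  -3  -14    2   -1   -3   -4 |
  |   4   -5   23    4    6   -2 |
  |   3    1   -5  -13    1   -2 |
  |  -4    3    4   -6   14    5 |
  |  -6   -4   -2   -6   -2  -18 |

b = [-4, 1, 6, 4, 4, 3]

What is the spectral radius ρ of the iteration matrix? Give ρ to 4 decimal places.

Diagonal D = diag(17, -14, 23, -13, 14, -18); L, U strict lower/upper.
T_J = -D⁻¹(L+U): T[2,4] = -(6)/(23) = -0.2609; T[2,2] = 0.
  T[0,:] = [+0.0000 +0.2353 -0.2941 +0.1765 +0.3529 +0.1176]
  T[1,:] = [-0.2143 +0.0000 +0.1429 -0.0714 -0.2143 -0.2857]
  T[2,:] = [-0.1739 +0.2174 +0.0000 -0.1739 -0.2609 +0.0870]
  T[3,:] = [+0.2308 +0.0769 -0.3846 +0.0000 +0.0769 -0.1538]
  T[4,:] = [+0.2857 -0.2143 -0.2857 +0.4286 +0.0000 -0.3571]
  T[5,:] = [-0.3333 -0.2222 -0.1111 -0.3333 -0.1111 +0.0000]
|λ(T)| sorted: 0.8576, 0.4375, 0.4375, 0.3251, 0.2939, 0.2939.
spectral radius ρ = 0.8576; 0.8576 < 1, so it converges for any x₀.

0.8576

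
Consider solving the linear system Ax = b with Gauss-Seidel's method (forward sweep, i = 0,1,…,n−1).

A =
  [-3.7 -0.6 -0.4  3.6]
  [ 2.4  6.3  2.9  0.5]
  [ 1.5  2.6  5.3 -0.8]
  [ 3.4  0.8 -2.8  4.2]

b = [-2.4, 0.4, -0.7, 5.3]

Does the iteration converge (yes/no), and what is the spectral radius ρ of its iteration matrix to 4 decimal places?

yes, ρ = 0.6009

Split A = D + L + U, D = diag(-3.7, 6.3, 5.3, 4.2).
Gauss-Seidel: T = -(D+L)⁻¹U, row 0 first, T[0,1] = -(-0.6)/(-3.7) = -0.1622; later rows by forward substitution.
  T[0,:] = [+0.0000  -0.1622  -0.1081  +0.9730]
  T[1,:] = [+0.0000  +0.0618  -0.4191  -0.4500]
  T[2,:] = [+0.0000  +0.0156  +0.2362  +0.0963]
  T[3,:] = [+0.0000  +0.1299  +0.3248  -0.6377]
|roots of det(T-λI)|: 0.6009, 0.1738, 0.0873, 0.0000.
ρ = 0.6009; 0.6009 < 1 ⇒ converges.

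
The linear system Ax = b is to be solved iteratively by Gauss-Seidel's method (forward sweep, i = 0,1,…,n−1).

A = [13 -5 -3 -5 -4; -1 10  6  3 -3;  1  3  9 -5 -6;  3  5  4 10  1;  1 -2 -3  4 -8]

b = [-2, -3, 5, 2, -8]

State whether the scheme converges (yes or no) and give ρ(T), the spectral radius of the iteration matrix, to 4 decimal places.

A = D + L + U where D = diag(13, 10, 9, 10, -8).
GS T = -(D+L)⁻¹U: row 0 first, T[0,2] = -(-3)/(13) = +0.2308; later rows by forward substitution.
  T[0,:] = [+0.0000  +0.3846  +0.2308  +0.3846  +0.3077]
  T[1,:] = [+0.0000  +0.0385  -0.5769  -0.2615  +0.3308]
  T[2,:] = [+0.0000  -0.0556  +0.1667  +0.6000  +0.5222]
  T[3,:] = [+0.0000  -0.1124  +0.1526  -0.2246  -0.5666]
  T[4,:] = [+0.0000  +0.0031  +0.1869  -0.2238  -0.5234]
|roots of det(T-λI)|: 0.9228, 0.5011, 0.0748, 0.0463, 0.0000.
ρ(T) = max|λ| = 0.9228; 0.9228 < 1: convergent.

yes, ρ = 0.9228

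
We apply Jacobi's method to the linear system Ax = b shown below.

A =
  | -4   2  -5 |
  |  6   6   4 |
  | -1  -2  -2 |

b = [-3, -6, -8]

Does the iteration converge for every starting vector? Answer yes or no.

no

Diagonal D = diag(-4, 6, -2); L, U strict lower/upper.
Jacobi: T = -D⁻¹(L+U), T[0,1] = -(2)/(-4) = +0.5000; T[0,0] = 0.
  T[0,:] = [+0.0000 +0.5000 -1.2500]
  T[1,:] = [-1.0000 +0.0000 -0.6667]
  T[2,:] = [-0.5000 -1.0000 +0.0000]
moduli |λ_i(T)| = 1.2799, 0.9200, 0.9200.
spectral radius ρ = 1.2799; 1.2799 > 1 ⇒ diverges.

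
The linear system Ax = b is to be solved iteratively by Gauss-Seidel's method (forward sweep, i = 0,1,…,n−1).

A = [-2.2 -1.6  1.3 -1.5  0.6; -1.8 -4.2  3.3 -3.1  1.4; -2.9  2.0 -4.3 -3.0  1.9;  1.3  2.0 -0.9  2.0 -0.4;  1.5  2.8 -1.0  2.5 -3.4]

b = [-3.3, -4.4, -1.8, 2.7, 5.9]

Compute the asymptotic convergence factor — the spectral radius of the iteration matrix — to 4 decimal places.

Let D = diag(-2.2, -4.2, -4.3, 2, -3.4); L, U the strict triangles.
GS T = -(D+L)⁻¹U: row 0 first, T[0,2] = -(1.3)/(-2.2) = +0.5909; later rows by forward substitution.
  T[0,:] = [+0.0000, -0.7273, +0.5909, -0.6818, +0.2727]
  T[1,:] = [+0.0000, +0.3117, +0.5325, -0.4459, +0.2165]
  T[2,:] = [+0.0000, +0.6355, -0.1509, -0.4452, +0.3586]
  T[3,:] = [+0.0000, +0.4470, -0.9844, +0.6887, -0.0324]
  T[4,:] = [+0.0000, +0.0776, +0.0197, -0.0306, +0.1693]
eigenvalue magnitudes: 1.1296, 0.6233, 0.3816, 0.1309, 0.0000.
ρ(T) = max|λ| = 1.1296; 1.1296 > 1: divergent.

1.1296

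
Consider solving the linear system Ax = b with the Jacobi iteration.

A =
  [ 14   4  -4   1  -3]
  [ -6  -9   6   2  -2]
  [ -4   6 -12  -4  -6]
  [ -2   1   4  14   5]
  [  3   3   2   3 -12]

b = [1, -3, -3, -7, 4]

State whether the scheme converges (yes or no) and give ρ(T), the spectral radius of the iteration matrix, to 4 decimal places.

yes, ρ = 0.8411

A = D + L + U where D = diag(14, -9, -12, 14, -12).
Jacobi: T = -D⁻¹(L+U), T[0,2] = -(-4)/(14) = +0.2857; T[0,0] = 0.
  T[0,:] = [+0.0000, -0.2857, +0.2857, -0.0714, +0.2143]
  T[1,:] = [-0.6667, +0.0000, +0.6667, +0.2222, -0.2222]
  T[2,:] = [-0.3333, +0.5000, +0.0000, -0.3333, -0.5000]
  T[3,:] = [+0.1429, -0.0714, -0.2857, +0.0000, -0.3571]
  T[4,:] = [+0.2500, +0.2500, +0.1667, +0.2500, +0.0000]
moduli |λ_i(T)| = 0.8411, 0.5161, 0.5161, 0.3961, 0.3961.
spectral radius ρ = 0.8411; 0.8411 < 1, so it converges for any x₀.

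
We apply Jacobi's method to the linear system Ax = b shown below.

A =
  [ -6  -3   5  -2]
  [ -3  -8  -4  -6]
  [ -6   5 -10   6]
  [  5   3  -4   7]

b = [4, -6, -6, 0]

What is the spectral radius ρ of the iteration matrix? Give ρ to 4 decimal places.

Let D = diag(-6, -8, -10, 7); L, U the strict triangles.
Jacobi T = -D⁻¹(L+U): T[1,0] = -(-3)/(-8) = -0.3750; T[1,1] = 0.
  T[0,:] = [+0.0000 -0.5000 +0.8333 -0.3333]
  T[1,:] = [-0.3750 +0.0000 -0.5000 -0.7500]
  T[2,:] = [-0.6000 +0.5000 +0.0000 +0.6000]
  T[3,:] = [-0.7143 -0.4286 +0.5714 +0.0000]
eigenvalue magnitudes: 1.1727, 0.8663, 0.8663, 0.3436.
ρ(T) = max|λ| = 1.1727; 1.1727 > 1: divergent.

1.1727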